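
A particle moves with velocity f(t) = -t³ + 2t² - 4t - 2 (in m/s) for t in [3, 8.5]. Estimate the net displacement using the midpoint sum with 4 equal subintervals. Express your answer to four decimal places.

Δt = (8.5 − 3)/4 = 1.375.
Midpoints: 3.6875, 5.0625, 6.4375, 7.8125.
f(3.6875) = -162595/4096, f(5.0625) = -412625/4096, f(6.4375) = -866903/4096, f(7.8125) = -1589317/4096.
Sum = Δt · [f(3.6875) + f(5.0625) + f(6.4375) + f(7.8125)].
Sum ≈ -1017.6343.

-1017.6343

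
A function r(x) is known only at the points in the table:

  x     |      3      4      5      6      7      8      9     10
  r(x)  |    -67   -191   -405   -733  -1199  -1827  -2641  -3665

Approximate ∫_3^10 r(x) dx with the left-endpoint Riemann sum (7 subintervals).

-7063

Δx = 1.
Sum = 1·[(-67) + (-191) + (-405) + (-733) + (-1199) + (-1827) + (-2641)] = -7063.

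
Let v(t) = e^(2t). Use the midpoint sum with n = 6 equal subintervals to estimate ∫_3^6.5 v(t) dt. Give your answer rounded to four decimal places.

208951.4647

Δt = (6.5 − 3)/6 = 7/12.
Midpoints: 79/24, 3.875, 107/24, 121/24, 5.625, 149/24.
v(79/24) ≈ 722.9451, v(3.875) ≈ 2321.5724, v(107/24) ≈ 7455.1971, v(121/24) ≈ 23940.6549, v(5.625) ≈ 76879.9198, v(149/24) ≈ 246882.2217.
Sum = Δt · [v(79/24) + v(3.875) + v(107/24) + ...].
Sum ≈ 208951.4647.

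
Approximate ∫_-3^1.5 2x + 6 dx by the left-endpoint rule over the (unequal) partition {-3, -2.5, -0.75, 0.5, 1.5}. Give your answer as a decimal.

Subinterval widths: 0.5, 1.75, 1.25, 1.
Left endpoints: -3, -2.5, -0.75, 0.5.
f(-3) = 0, f(-2.5) = 1, f(-0.75) = 4.5, f(0.5) = 7.
Sum = Σ Δx_i · f(x_i).
Sum = 14.375.

14.375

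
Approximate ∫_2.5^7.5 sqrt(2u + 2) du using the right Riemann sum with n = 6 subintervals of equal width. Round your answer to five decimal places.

17.79859

Δu = (7.5 − 2.5)/6 = 5/6.
Right endpoints: 10/3, 25/6, 5, 35/6, 20/3, 7.5.
f(10/3) ≈ 2.94392, f(25/6) ≈ 3.21455, f(5) ≈ 3.46410, f(35/6) ≈ 3.69685, f(20/3) ≈ 3.91578, f(7.5) ≈ 4.12311.
Sum = Δu · [f(10/3) + f(25/6) + f(5) + ...].
Sum ≈ 17.79859.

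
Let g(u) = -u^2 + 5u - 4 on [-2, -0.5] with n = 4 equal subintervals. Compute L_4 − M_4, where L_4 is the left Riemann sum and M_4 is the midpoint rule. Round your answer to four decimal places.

L_4 = -20.14453125.
M_4 ≈ -17.982422.
L_4 − M_4 ≈ -2.1621.

-2.1621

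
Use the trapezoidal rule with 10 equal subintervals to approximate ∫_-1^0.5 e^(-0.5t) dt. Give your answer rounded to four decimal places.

1.7407

Δt = (0.5 − (-1))/10 = 0.15.
f(-1) ≈ 1.6487, f(-0.85) ≈ 1.5296, f(-0.7) ≈ 1.4191, f(-0.55) ≈ 1.3165, f(-0.4) ≈ 1.2214, f(-0.25) ≈ 1.1331, f(-0.1) ≈ 1.0513, f(0.05) ≈ 0.9753, f(0.2) ≈ 0.9048, f(0.35) ≈ 0.8395, f(0.5) ≈ 0.7788.
T_10 = (Δt/2)·[f(t_0) + 2f(t_1) + ... + 2f(t_{9}) + f(t_10)].
Sum ≈ 1.7407.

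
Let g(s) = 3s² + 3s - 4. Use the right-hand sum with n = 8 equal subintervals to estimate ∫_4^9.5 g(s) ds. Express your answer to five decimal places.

Δs = (9.5 − 4)/8 = 0.6875.
Right endpoints: 4.6875, 5.375, 6.0625, 6.75, 7.4375, 8.125, 8.8125, 9.5.
g(4.6875) = 75.98046875, g(5.375) = 98.796875, g(6.0625) = 124.44921875, g(6.75) = 152.9375, g(7.4375) = 184.26171875, g(8.125) = 218.421875, g(8.8125) = 255.41796875, g(9.5) = 295.25.
Sum = Δs · [g(4.6875) + g(5.375) + g(6.0625) + ...].
Sum ≈ 966.29199.

966.29199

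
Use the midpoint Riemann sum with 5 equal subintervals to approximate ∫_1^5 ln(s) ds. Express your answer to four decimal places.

4.0677

Δs = (5 − 1)/5 = 0.8.
Midpoints: 1.4, 2.2, 3, 3.8, 4.6.
f(1.4) ≈ 0.3365, f(2.2) ≈ 0.7885, f(3) ≈ 1.0986, f(3.8) ≈ 1.3350, f(4.6) ≈ 1.5261.
Sum = Δs · [f(1.4) + f(2.2) + f(3) + f(3.8) + f(4.6)].
Sum ≈ 4.0677.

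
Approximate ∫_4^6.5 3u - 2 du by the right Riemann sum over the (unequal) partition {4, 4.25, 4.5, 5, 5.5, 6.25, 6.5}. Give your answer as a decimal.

Subinterval widths: 0.25, 0.25, 0.5, 0.5, 0.75, 0.25.
Right endpoints: 4.25, 4.5, 5, 5.5, 6.25, 6.5.
f(4.25) = 10.75, f(4.5) = 11.5, f(5) = 13, f(5.5) = 14.5, f(6.25) = 16.75, f(6.5) = 17.5.
Sum = Σ Δu_i · f(u_i).
Sum = 36.25.

36.25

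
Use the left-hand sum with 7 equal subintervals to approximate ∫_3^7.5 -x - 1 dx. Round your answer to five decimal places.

Δx = (7.5 − 3)/7 = 9/14.
Left endpoints: 3, 51/14, 30/7, 69/14, 39/7, 87/14, 48/7.
f(3) = -4, f(51/14) = -65/14, f(30/7) = -37/7, f(69/14) = -83/14, f(39/7) = -46/7, f(87/14) = -101/14, f(48/7) = -55/7.
Sum = Δx · [f(3) + f(51/14) + f(30/7) + ...].
Sum ≈ -26.67857.

-26.67857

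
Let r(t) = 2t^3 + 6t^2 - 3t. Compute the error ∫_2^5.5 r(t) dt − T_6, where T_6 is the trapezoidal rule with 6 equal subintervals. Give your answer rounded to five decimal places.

-5.65712

Exact integral: ∫_2^5.5 r(t) dt = 726.90625.
T_6 ≈ 732.5633681.
Error ≈ 726.90625 − 732.5633681 ≈ -5.65712.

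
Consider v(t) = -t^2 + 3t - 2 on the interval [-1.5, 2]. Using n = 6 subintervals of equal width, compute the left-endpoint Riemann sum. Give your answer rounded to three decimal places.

Δt = (2 − (-1.5))/6 = 7/12.
Left endpoints: -1.5, -11/12, -1/3, 0.25, 5/6, 17/12.
v(-1.5) = -8.75, v(-11/12) = -805/144, v(-1/3) = -28/9, v(0.25) = -1.3125, v(5/6) = -7/36, v(17/12) = 35/144.
Sum = Δt · [v(-1.5) + v(-11/12) + v(-1/3) + ...].
Sum ≈ -10.917.

-10.917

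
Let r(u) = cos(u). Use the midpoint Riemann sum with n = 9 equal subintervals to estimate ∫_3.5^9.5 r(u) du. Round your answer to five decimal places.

0.28080

Δu = (9.5 − 3.5)/9 = 2/3.
Midpoints: 23/6, 4.5, 31/6, 35/6, 6.5, 43/6, 47/6, 8.5, 55/6.
r(23/6) ≈ -0.77014, r(4.5) ≈ -0.21080, r(31/6) ≈ 0.43881, r(35/6) ≈ 0.90051, r(6.5) ≈ 0.97659, r(43/6) ≈ 0.63446, r(47/6) ≈ 0.02065, r(8.5) ≈ -0.60201, r(55/6) ≈ -0.96687.
Sum = Δu · [r(23/6) + r(4.5) + r(31/6) + ...].
Sum ≈ 0.28080.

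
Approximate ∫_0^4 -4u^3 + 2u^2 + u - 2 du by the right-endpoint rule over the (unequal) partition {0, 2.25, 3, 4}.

-367.921875

Subinterval widths: 2.25, 0.75, 1.
Right endpoints: 2.25, 3, 4.
f(2.25) = -35.1875, f(3) = -89, f(4) = -222.
Sum = Σ Δu_i · f(u_i).
Sum = -367.921875.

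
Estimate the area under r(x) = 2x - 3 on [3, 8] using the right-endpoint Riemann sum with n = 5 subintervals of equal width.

Δx = (8 − 3)/5 = 1.
Right endpoints: 4, 5, 6, 7, 8.
r(4) = 5, r(5) = 7, r(6) = 9, r(7) = 11, r(8) = 13.
Sum = Δx · [r(4) + r(5) + r(6) + r(7) + r(8)].
Sum = 45.

45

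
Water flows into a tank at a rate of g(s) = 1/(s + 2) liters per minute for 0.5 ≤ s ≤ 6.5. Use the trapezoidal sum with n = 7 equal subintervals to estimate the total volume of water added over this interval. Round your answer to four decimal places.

Δs = (6.5 − 0.5)/7 = 6/7.
g(0.5) = 0.4, g(19/14) = 14/47, g(31/14) = 14/59, g(43/14) = 14/71, g(55/14) = 14/83, g(67/14) = 14/95, g(79/14) = 14/107, g(6.5) = 2/17.
T_7 = (Δs/2)·[g(s_0) + 2g(s_1) + ... + 2g(s_{6}) + g(s_7)].
Sum ≈ 1.2326.

1.2326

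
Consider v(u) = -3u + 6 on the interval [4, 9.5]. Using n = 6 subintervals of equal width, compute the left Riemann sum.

Δu = (9.5 − 4)/6 = 11/12.
Left endpoints: 4, 59/12, 35/6, 6.75, 23/3, 103/12.
v(4) = -6, v(59/12) = -8.75, v(35/6) = -11.5, v(6.75) = -14.25, v(23/3) = -17, v(103/12) = -19.75.
Sum = Δu · [v(4) + v(59/12) + v(35/6) + ...].
Sum = -70.8125.

-70.8125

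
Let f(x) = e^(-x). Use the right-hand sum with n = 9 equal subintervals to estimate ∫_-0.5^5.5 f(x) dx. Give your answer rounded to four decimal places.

Δx = (5.5 − (-0.5))/9 = 2/3.
Right endpoints: 1/6, 5/6, 1.5, 13/6, 17/6, 3.5, 25/6, 29/6, 5.5.
f(1/6) ≈ 0.8465, f(5/6) ≈ 0.4346, f(1.5) ≈ 0.2231, f(13/6) ≈ 0.1146, f(17/6) ≈ 0.0588, f(3.5) ≈ 0.0302, f(25/6) ≈ 0.0155, f(29/6) ≈ 0.0080, f(5.5) ≈ 0.0041.
Sum = Δx · [f(1/6) + f(5/6) + f(1.5) + ...].
Sum ≈ 1.1569.

1.1569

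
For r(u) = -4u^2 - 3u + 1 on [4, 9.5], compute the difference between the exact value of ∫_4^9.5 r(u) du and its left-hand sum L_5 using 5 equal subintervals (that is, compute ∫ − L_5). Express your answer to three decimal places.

Exact integral: ∫_4^9.5 r(u) du ≈ -1163.70833.
L_5 = -995.72.
Error ≈ -1163.70833 − (-995.72) ≈ -167.988.

-167.988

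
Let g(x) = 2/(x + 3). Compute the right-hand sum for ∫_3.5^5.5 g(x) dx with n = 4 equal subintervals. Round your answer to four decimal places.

Δx = (5.5 − 3.5)/4 = 0.5.
Right endpoints: 4, 4.5, 5, 5.5.
g(4) = 2/7, g(4.5) = 4/15, g(5) = 0.25, g(5.5) = 4/17.
Sum = Δx · [g(4) + g(4.5) + g(5) + g(5.5)].
Sum ≈ 0.5188.

0.5188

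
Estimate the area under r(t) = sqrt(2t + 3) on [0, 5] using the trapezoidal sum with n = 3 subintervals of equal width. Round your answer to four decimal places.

Δt = (5 − 0)/3 = 5/3.
r(0) ≈ 1.7321, r(5/3) ≈ 2.5166, r(10/3) ≈ 3.1091, r(5) ≈ 3.6056.
T_3 = (Δt/2)·[r(t_0) + 2r(t_1) + 2r(t_2) + r(t_3)].
Sum ≈ 13.8242.

13.8242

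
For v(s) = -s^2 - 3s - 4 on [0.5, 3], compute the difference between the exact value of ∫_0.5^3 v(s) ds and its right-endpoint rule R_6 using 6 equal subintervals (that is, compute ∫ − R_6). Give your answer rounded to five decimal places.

Exact integral: ∫_0.5^3 v(s) ds ≈ -32.0833333.
R_6 ≈ -35.5410880.
Error ≈ -32.0833333 − (-35.5410880) ≈ 3.45775.

3.45775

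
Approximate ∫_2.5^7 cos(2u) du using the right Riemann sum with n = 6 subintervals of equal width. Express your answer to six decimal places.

Δu = (7 − 2.5)/6 = 0.75.
Right endpoints: 3.25, 4, 4.75, 5.5, 6.25, 7.
f(3.25) ≈ 0.976588, f(4) ≈ -0.145500, f(4.75) ≈ -0.997172, f(5.5) ≈ 0.004426, f(6.25) ≈ 0.997798, f(7) ≈ 0.136737.
Sum = Δu · [f(3.25) + f(4) + f(4.75) + ...].
Sum ≈ 0.729657.

0.729657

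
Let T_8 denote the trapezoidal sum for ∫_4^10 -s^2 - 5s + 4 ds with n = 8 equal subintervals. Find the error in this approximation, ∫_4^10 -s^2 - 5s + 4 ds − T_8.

Exact integral: ∫_4^10 f(s) ds = -498.
T_8 = -498.5625.
Error = -498 − (-498.5625) = 0.5625.

0.5625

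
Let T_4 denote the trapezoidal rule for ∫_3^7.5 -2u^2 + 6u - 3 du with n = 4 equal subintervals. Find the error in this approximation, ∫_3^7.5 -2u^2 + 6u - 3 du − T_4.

1.8984375

Exact integral: ∫_3^7.5 f(u) du = -135.
T_4 = -136.8984375.
Error = -135 − (-136.8984375) = 1.8984375.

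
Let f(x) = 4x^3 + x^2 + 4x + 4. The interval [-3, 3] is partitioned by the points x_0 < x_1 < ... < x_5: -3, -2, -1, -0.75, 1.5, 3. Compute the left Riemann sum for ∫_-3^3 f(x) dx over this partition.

Subinterval widths: 1, 1, 0.25, 2.25, 1.5.
Left endpoints: -3, -2, -1, -0.75, 1.5.
f(-3) = -107, f(-2) = -32, f(-1) = -3, f(-0.75) = -0.125, f(1.5) = 25.75.
Sum = Σ Δx_i · f(x_i).
Sum = -101.40625.

-101.40625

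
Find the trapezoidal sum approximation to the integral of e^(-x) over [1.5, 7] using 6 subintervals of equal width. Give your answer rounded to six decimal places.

0.237565

Δx = (7 − 1.5)/6 = 11/12.
f(1.5) ≈ 0.223130, f(29/12) ≈ 0.089219, f(10/3) ≈ 0.035674, f(4.25) ≈ 0.014264, f(31/6) ≈ 0.005704, f(73/12) ≈ 0.002281, f(7) ≈ 0.000912.
T_6 = (Δx/2)·[f(x_0) + 2f(x_1) + ... + 2f(x_{5}) + f(x_6)].
Sum ≈ 0.237565.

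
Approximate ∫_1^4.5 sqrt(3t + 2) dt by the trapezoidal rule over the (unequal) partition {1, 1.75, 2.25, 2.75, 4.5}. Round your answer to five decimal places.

11.04705

Subinterval widths: 0.75, 0.5, 0.5, 1.75.
f(1) ≈ 2.23607, f(1.75) ≈ 2.69258, f(2.25) ≈ 2.95804, f(2.75) ≈ 3.20156, f(4.5) ≈ 3.93700.
On each subinterval the trapezoid contributes (Δt_i/2)·[f(t_{i-1}) + f(t_i)].
Sum ≈ 11.04705.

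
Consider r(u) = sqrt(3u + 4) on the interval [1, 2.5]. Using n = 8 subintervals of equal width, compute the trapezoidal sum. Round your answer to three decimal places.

Δu = (2.5 − 1)/8 = 0.1875.
r(1) ≈ 2.646, r(1.1875) ≈ 2.750, r(1.375) ≈ 2.850, r(1.5625) ≈ 2.947, r(1.75) ≈ 3.041, r(1.9375) ≈ 3.132, r(2.125) ≈ 3.221, r(2.3125) ≈ 3.307, r(2.5) ≈ 3.391.
T_8 = (Δu/2)·[r(u_0) + 2r(u_1) + ... + 2r(u_{7}) + r(u_8)].
Sum ≈ 4.550.

4.550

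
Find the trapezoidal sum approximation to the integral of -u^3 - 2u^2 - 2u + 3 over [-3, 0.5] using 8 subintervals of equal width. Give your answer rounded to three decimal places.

21.596

Δu = (0.5 − (-3))/8 = 0.4375.
f(-3) = 18, f(-2.5625) = 48409/4096, f(-2.125) = 4001/512, f(-1.6875) = 22467/4096, f(-1.25) = 4.328125, f(-0.8125) = 15733/4096, f(-0.375) = 1803/512, f(0.0625) = 11743/4096, f(0.5) = 1.375.
T_8 = (Δu/2)·[f(u_0) + 2f(u_1) + ... + 2f(u_{7}) + f(u_8)].
Sum ≈ 21.596.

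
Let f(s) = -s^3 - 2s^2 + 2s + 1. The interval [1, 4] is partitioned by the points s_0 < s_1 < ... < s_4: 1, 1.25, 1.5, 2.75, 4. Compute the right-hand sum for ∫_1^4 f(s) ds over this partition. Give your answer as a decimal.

-146.890625

Subinterval widths: 0.25, 0.25, 1.25, 1.25.
Right endpoints: 1.25, 1.5, 2.75, 4.
f(1.25) = -1.578125, f(1.5) = -3.875, f(2.75) = -29.421875, f(4) = -87.
Sum = Σ Δs_i · f(s_i).
Sum = -146.890625.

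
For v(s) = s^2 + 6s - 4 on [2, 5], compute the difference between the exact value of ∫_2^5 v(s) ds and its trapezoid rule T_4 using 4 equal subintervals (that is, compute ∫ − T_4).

-0.28125

Exact integral: ∫_2^5 v(s) ds = 90.
T_4 = 90.28125.
Error = 90 − 90.28125 = -0.28125.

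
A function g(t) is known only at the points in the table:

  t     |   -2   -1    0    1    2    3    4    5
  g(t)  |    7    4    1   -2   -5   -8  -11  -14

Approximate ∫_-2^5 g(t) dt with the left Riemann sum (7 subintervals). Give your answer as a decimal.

Δt = 1.
Sum = 1·[7 + 4 + 1 + (-2) + (-5) + (-8) + (-11)] = -14.

-14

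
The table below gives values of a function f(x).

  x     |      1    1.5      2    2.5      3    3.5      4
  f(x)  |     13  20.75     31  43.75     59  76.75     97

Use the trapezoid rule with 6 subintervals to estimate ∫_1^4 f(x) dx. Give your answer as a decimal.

143.125

Δx = 0.5.
T_6 = (0.5/2)·[13 + 2·20.75 + 2·31 + 2·43.75 + 2·59 + 2·76.75 + 97] = 143.125.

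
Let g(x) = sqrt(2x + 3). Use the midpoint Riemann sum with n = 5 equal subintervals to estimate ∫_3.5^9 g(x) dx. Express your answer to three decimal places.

21.542

Δx = (9 − 3.5)/5 = 1.1.
Midpoints: 4.05, 5.15, 6.25, 7.35, 8.45.
g(4.05) ≈ 3.332, g(5.15) ≈ 3.647, g(6.25) ≈ 3.937, g(7.35) ≈ 4.207, g(8.45) ≈ 4.461.
Sum = Δx · [g(4.05) + g(5.15) + g(6.25) + g(7.35) + g(8.45)].
Sum ≈ 21.542.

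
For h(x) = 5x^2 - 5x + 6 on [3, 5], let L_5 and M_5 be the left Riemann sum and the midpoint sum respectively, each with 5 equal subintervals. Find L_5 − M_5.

L_5 = 121.6.
M_5 = 135.2.
L_5 − M_5 = -13.6.

-13.6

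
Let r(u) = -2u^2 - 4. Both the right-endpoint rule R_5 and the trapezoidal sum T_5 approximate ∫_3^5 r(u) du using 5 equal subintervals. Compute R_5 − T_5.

-6.4

R_5 = -79.84.
T_5 = -73.44.
R_5 − T_5 = -6.4.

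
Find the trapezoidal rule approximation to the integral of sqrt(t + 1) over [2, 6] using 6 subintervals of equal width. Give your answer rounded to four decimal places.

Δt = (6 − 2)/6 = 2/3.
f(2) ≈ 1.7321, f(8/3) ≈ 1.9149, f(10/3) ≈ 2.0817, f(4) ≈ 2.2361, f(14/3) ≈ 2.3805, f(16/3) ≈ 2.5166, f(6) ≈ 2.6458.
T_6 = (Δt/2)·[f(t_0) + 2f(t_1) + ... + 2f(t_{5}) + f(t_6)].
Sum ≈ 8.8791.

8.8791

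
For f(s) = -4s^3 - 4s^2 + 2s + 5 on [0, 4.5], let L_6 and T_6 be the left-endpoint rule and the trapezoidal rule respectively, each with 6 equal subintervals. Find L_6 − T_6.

L_6 = -338.203125.
T_6 = -501.890625.
L_6 − T_6 = 163.6875.

163.6875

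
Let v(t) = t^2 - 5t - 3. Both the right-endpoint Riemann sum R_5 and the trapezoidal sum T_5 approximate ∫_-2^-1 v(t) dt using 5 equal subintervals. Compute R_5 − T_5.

R_5 = 6.04.
T_5 = 6.84.
R_5 − T_5 = -0.8.

-0.8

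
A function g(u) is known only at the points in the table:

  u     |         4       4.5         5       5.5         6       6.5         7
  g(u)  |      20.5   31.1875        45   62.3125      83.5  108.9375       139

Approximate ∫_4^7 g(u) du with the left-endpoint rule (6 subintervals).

Δu = 0.5.
Sum = 0.5·[20.5 + 31.1875 + 45 + 62.3125 + 83.5 + 108.9375] = 175.71875.

175.71875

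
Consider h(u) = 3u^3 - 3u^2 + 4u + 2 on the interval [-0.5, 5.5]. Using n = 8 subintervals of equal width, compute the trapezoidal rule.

Δu = (5.5 − (-0.5))/8 = 0.75.
h(-0.5) = -1.125, h(0.25) = 2.859375, h(1) = 6, h(1.75) = 15.890625, h(2.5) = 40.125, h(3.25) = 86.296875, h(4) = 162, h(4.75) = 274.828125, h(5.5) = 432.375.
T_8 = (Δu/2)·[h(u_0) + 2h(u_1) + ... + 2h(u_{7}) + h(u_8)].
Sum = 602.71875.

602.71875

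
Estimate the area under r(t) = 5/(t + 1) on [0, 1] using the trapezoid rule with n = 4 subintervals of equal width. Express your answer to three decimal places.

3.485

Δt = (1 − 0)/4 = 0.25.
r(0) = 5, r(0.25) = 4, r(0.5) = 10/3, r(0.75) = 20/7, r(1) = 2.5.
T_4 = (Δt/2)·[r(t_0) + 2r(t_1) + 2r(t_2) + 2r(t_3) + r(t_4)].
Sum ≈ 3.485.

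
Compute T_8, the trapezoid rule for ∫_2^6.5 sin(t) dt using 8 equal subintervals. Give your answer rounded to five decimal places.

-1.35582

Δt = (6.5 − 2)/8 = 0.5625.
f(2) ≈ 0.90930, f(2.5625) ≈ 0.54726, f(3.125) ≈ 0.01659, f(3.6875) ≈ -0.51919, f(4.25) ≈ -0.89499, f(4.8125) ≈ -0.99499, f(5.375) ≈ -0.78839, f(5.9375) ≈ -0.33884, f(6.5) ≈ 0.21512.
T_8 = (Δt/2)·[f(t_0) + 2f(t_1) + ... + 2f(t_{7}) + f(t_8)].
Sum ≈ -1.35582.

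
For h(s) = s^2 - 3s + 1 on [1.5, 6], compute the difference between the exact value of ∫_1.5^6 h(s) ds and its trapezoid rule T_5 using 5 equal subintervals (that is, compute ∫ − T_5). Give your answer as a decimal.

Exact integral: ∫_1.5^6 h(s) ds = 24.75.
T_5 = 25.3575.
Error = 24.75 − 25.3575 = -0.6075.

-0.6075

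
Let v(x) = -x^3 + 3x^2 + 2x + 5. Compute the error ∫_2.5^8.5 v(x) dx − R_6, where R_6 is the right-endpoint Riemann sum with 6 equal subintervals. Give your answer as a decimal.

Exact integral: ∫_2.5^8.5 v(x) dx = -600.75.
R_6 = -808.5.
Error = -600.75 − (-808.5) = 207.75.

207.75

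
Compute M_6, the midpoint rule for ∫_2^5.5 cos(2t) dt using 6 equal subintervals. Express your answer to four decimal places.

Δt = (5.5 − 2)/6 = 7/12.
Midpoints: 55/24, 2.875, 83/24, 97/24, 4.625, 125/24.
f(55/24) ≈ -0.1287, f(2.875) ≈ 0.8612, f(83/24) ≈ 0.8060, f(97/24) ≈ -0.2273, f(4.625) ≈ -0.9848, f(125/24) ≈ -0.5471.
Sum = Δt · [f(55/24) + f(2.875) + f(83/24) + ...].
Sum ≈ -0.1288.

-0.1288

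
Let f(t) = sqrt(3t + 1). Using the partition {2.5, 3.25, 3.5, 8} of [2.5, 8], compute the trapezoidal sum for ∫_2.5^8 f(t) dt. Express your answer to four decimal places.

Subinterval widths: 0.75, 0.25, 4.5.
f(2.5) ≈ 2.9155, f(3.25) ≈ 3.2787, f(3.5) ≈ 3.3912, f(8) ≈ 5.0000.
On each subinterval the trapezoid contributes (Δt_i/2)·[f(t_{i-1}) + f(t_i)].
Sum ≈ 22.0367.

22.0367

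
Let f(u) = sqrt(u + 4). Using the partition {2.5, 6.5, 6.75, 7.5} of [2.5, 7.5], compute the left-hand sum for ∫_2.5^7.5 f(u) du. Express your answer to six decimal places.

Subinterval widths: 4, 0.25, 0.75.
Left endpoints: 2.5, 6.5, 6.75.
f(2.5) ≈ 2.549510, f(6.5) ≈ 3.240370, f(6.75) ≈ 3.278719.
Sum = Σ Δu_i · f(u_i).
Sum ≈ 13.467171.

13.467171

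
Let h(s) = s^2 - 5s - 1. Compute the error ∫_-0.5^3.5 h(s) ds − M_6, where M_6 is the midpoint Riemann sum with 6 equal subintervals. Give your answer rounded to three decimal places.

0.148

Exact integral: ∫_-0.5^3.5 h(s) ds ≈ -19.66667.
M_6 ≈ -19.81481.
Error ≈ -19.66667 − (-19.81481) ≈ 0.148.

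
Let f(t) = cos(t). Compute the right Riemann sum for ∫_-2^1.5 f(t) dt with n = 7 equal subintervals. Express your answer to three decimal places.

1.989

Δt = (1.5 − (-2))/7 = 0.5.
Right endpoints: -1.5, -1, -0.5, 0, 0.5, 1, 1.5.
f(-1.5) ≈ 0.071, f(-1) ≈ 0.540, f(-0.5) ≈ 0.878, f(0) ≈ 1.000, f(0.5) ≈ 0.878, f(1) ≈ 0.540, f(1.5) ≈ 0.071.
Sum = Δt · [f(-1.5) + f(-1) + f(-0.5) + ...].
Sum ≈ 1.989.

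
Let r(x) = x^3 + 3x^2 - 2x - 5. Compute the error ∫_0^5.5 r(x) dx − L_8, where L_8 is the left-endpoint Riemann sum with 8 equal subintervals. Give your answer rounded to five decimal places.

79.73120

Exact integral: ∫_0^5.5 r(x) dx = 337.390625.
L_8 ≈ 257.6594238.
Error ≈ 337.390625 − 257.6594238 ≈ 79.73120.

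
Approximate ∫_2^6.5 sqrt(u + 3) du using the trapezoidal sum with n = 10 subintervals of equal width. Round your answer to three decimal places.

12.066

Δu = (6.5 − 2)/10 = 0.45.
f(2) ≈ 2.236, f(2.45) ≈ 2.335, f(2.9) ≈ 2.429, f(3.35) ≈ 2.520, f(3.8) ≈ 2.608, f(4.25) ≈ 2.693, f(4.7) ≈ 2.775, f(5.15) ≈ 2.855, f(5.6) ≈ 2.933, f(6.05) ≈ 3.008, f(6.5) ≈ 3.082.
T_10 = (Δu/2)·[f(u_0) + 2f(u_1) + ... + 2f(u_{9}) + f(u_10)].
Sum ≈ 12.066.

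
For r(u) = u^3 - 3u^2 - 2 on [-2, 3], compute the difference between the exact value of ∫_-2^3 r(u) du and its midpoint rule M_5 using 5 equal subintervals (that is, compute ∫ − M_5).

-0.625

Exact integral: ∫_-2^3 r(u) du = -28.75.
M_5 = -28.125.
Error = -28.75 − (-28.125) = -0.625.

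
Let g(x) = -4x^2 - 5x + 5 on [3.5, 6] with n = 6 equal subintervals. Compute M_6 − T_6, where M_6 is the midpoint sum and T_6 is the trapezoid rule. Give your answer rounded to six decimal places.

M_6 ≈ -277.56365741.
T_6 ≈ -277.99768519.
M_6 − T_6 ≈ 0.434028.

0.434028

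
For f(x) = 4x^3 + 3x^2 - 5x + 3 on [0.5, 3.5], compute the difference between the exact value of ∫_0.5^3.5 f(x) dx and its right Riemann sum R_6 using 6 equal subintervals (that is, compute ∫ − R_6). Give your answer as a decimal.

-51.375

Exact integral: ∫_0.5^3.5 f(x) dx = 171.75.
R_6 = 223.125.
Error = 171.75 − 223.125 = -51.375.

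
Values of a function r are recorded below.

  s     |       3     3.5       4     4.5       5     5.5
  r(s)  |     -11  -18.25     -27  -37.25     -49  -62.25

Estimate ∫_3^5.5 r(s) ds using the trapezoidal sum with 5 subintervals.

Δs = 0.5.
T_5 = (0.5/2)·[(-11) + 2·(-18.25) + 2·(-27) + 2·(-37.25) + 2·(-49) + (-62.25)] = -84.0625.

-84.0625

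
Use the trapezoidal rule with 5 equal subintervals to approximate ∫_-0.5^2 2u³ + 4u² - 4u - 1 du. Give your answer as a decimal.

9.6875

Δu = (2 − (-0.5))/5 = 0.5.
f(-0.5) = 1.75, f(0) = -1, f(0.5) = -1.75, f(1) = 1, f(1.5) = 8.75, f(2) = 23.
T_5 = (Δu/2)·[f(u_0) + 2f(u_1) + ... + 2f(u_{4}) + f(u_5)].
Sum = 9.6875.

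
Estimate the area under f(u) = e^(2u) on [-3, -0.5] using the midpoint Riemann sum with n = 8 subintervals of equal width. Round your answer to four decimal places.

Δu = (-0.5 − (-3))/8 = 0.3125.
Midpoints: -2.84375, -2.53125, -2.21875, -1.90625, -1.59375, -1.28125, -0.96875, -0.65625.
f(-2.84375) ≈ 0.0034, f(-2.53125) ≈ 0.0063, f(-2.21875) ≈ 0.0118, f(-1.90625) ≈ 0.0221, f(-1.59375) ≈ 0.0413, f(-1.28125) ≈ 0.0771, f(-0.96875) ≈ 0.1441, f(-0.65625) ≈ 0.2691.
Sum = Δu · [f(-2.84375) + f(-2.53125) + f(-2.21875) + ...].
Sum ≈ 0.1798.

0.1798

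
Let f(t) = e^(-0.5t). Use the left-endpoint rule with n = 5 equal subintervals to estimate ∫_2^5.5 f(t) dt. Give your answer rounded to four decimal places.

Δt = (5.5 − 2)/5 = 0.7.
Left endpoints: 2, 2.7, 3.4, 4.1, 4.8.
f(2) ≈ 0.3679, f(2.7) ≈ 0.2592, f(3.4) ≈ 0.1827, f(4.1) ≈ 0.1287, f(4.8) ≈ 0.0907.
Sum = Δt · [f(2) + f(2.7) + f(3.4) + f(4.1) + f(4.8)].
Sum ≈ 0.7205.

0.7205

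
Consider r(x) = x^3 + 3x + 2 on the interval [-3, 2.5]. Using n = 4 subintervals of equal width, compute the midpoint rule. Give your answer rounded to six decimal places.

Δx = (2.5 − (-3))/4 = 1.375.
Midpoints: -2.3125, -0.9375, 0.4375, 1.8125.
r(-2.3125) = -70877/4096, r(-0.9375) = -6703/4096, r(0.4375) = 13911/4096, r(1.8125) = 54853/4096.
Sum = Δx · [r(-2.3125) + r(-0.9375) + r(0.4375) + r(1.8125)].
Sum ≈ -2.959473.

-2.959473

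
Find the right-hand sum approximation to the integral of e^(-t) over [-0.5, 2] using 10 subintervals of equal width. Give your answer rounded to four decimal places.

1.3321

Δt = (2 − (-0.5))/10 = 0.25.
Right endpoints: -0.25, 0, 0.25, 0.5, 0.75, 1, 1.25, 1.5, 1.75, 2.
f(-0.25) ≈ 1.2840, f(0) ≈ 1.0000, f(0.25) ≈ 0.7788, f(0.5) ≈ 0.6065, f(0.75) ≈ 0.4724, f(1) ≈ 0.3679, f(1.25) ≈ 0.2865, f(1.5) ≈ 0.2231, f(1.75) ≈ 0.1738, f(2) ≈ 0.1353.
Sum = Δt · [f(-0.25) + f(0) + f(0.25) + ...].
Sum ≈ 1.3321.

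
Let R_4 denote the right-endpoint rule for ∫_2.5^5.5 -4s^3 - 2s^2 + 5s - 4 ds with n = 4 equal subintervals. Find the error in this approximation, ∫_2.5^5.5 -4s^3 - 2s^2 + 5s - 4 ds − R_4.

Exact integral: ∫_2.5^5.5 f(s) ds = -928.5.
R_4 = -1181.0625.
Error = -928.5 − (-1181.0625) = 252.5625.

252.5625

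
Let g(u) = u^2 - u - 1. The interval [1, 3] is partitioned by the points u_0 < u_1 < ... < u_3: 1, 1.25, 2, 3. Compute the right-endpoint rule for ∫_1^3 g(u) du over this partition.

Subinterval widths: 0.25, 0.75, 1.
Right endpoints: 1.25, 2, 3.
g(1.25) = -0.6875, g(2) = 1, g(3) = 5.
Sum = Σ Δu_i · g(u_i).
Sum = 5.578125.

5.578125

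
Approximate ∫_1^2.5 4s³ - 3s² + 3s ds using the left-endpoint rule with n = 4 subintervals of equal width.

23.0859375

Δs = (2.5 − 1)/4 = 0.375.
Left endpoints: 1, 1.375, 1.75, 2.125.
f(1) = 4, f(1.375) = 8.8515625, f(1.75) = 17.5, f(2.125) = 31.2109375.
Sum = Δs · [f(1) + f(1.375) + f(1.75) + f(2.125)].
Sum = 23.0859375.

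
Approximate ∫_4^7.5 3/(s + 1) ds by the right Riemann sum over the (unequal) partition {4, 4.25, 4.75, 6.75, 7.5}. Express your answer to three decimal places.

1.443

Subinterval widths: 0.25, 0.5, 2, 0.75.
Right endpoints: 4.25, 4.75, 6.75, 7.5.
f(4.25) = 4/7, f(4.75) = 12/23, f(6.75) = 12/31, f(7.5) = 6/17.
Sum = Σ Δs_i · f(s_i).
Sum ≈ 1.443.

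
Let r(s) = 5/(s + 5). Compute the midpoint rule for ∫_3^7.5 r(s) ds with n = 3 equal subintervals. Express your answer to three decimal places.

Δs = (7.5 − 3)/3 = 1.5.
Midpoints: 3.75, 5.25, 6.75.
r(3.75) = 4/7, r(5.25) = 20/41, r(6.75) = 20/47.
Sum = Δs · [r(3.75) + r(5.25) + r(6.75)].
Sum ≈ 2.227.

2.227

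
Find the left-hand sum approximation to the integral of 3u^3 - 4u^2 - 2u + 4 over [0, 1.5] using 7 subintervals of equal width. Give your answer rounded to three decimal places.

3.279

Δu = (1.5 − 0)/7 = 3/14.
Left endpoints: 0, 3/14, 3/7, 9/14, 6/7, 15/14, 9/7.
f(0) = 4, f(3/14) = 9377/2744, f(3/7) = 907/343, f(9/14) = 5099/2744, f(6/7) = 424/343, f(15/14) = 2621/2744, f(9/7) = 409/343.
Sum = Δu · [f(0) + f(3/14) + f(3/7) + ...].
Sum ≈ 3.279.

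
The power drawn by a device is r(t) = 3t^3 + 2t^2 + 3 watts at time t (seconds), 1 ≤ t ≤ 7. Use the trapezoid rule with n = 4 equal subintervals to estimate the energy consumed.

Δt = (7 − 1)/4 = 1.5.
r(1) = 8, r(2.5) = 62.375, r(4) = 227, r(5.5) = 562.625, r(7) = 1130.
T_4 = (Δt/2)·[r(t_0) + 2r(t_1) + 2r(t_2) + 2r(t_3) + r(t_4)].
Sum = 2131.5.

2131.5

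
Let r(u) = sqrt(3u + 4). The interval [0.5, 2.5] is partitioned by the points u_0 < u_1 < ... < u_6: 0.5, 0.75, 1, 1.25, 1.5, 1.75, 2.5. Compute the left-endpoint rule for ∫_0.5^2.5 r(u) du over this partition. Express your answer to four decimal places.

Subinterval widths: 0.25, 0.25, 0.25, 0.25, 0.25, 0.75.
Left endpoints: 0.5, 0.75, 1, 1.25, 1.5, 1.75.
r(0.5) ≈ 2.3452, r(0.75) ≈ 2.5000, r(1) ≈ 2.6458, r(1.25) ≈ 2.7839, r(1.5) ≈ 2.9155, r(1.75) ≈ 3.0414.
Sum = Σ Δu_i · r(u_i).
Sum ≈ 5.5786.

5.5786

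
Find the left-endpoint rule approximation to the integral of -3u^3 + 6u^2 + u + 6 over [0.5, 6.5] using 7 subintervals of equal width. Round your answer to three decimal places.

-509.128

Δu = (6.5 − 0.5)/7 = 6/7.
Left endpoints: 0.5, 19/14, 31/14, 43/14, 55/14, 67/14, 79/14.
f(0.5) = 7.625, f(19/14) = 29935/2744, f(31/14) = 13891/2744, f(43/14) = -58313/2744, f(55/14) = -217781/2744, f(67/14) = -495617/2744, f(79/14) = -922925/2744.
Sum = Δu · [f(0.5) + f(19/14) + f(31/14) + ...].
Sum ≈ -509.128.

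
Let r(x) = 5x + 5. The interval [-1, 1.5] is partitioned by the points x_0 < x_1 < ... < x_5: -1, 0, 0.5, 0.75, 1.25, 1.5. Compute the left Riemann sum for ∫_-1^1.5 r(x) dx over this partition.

Subinterval widths: 1, 0.5, 0.25, 0.5, 0.25.
Left endpoints: -1, 0, 0.5, 0.75, 1.25.
r(-1) = 0, r(0) = 5, r(0.5) = 7.5, r(0.75) = 8.75, r(1.25) = 11.25.
Sum = Σ Δx_i · r(x_i).
Sum = 11.5625.

11.5625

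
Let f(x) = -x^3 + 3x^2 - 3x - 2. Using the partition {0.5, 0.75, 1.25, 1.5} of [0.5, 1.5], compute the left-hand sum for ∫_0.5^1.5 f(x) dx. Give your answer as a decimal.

Subinterval widths: 0.25, 0.5, 0.25.
Left endpoints: 0.5, 0.75, 1.25.
f(0.5) = -2.875, f(0.75) = -2.984375, f(1.25) = -3.015625.
Sum = Σ Δx_i · f(x_i).
Sum = -2.96484375.

-2.96484375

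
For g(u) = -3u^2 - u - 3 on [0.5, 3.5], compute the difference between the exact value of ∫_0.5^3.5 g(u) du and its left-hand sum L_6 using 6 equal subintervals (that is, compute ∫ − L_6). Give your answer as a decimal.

Exact integral: ∫_0.5^3.5 g(u) du = -57.75.
L_6 = -48.375.
Error = -57.75 − (-48.375) = -9.375.

-9.375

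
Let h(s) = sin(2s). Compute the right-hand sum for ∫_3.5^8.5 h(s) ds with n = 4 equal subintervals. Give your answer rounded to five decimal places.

-0.79778

Δs = (8.5 − 3.5)/4 = 1.25.
Right endpoints: 4.75, 6, 7.25, 8.5.
h(4.75) ≈ -0.07515, h(6) ≈ -0.53657, h(7.25) ≈ 0.93490, h(8.5) ≈ -0.96140.
Sum = Δs · [h(4.75) + h(6) + h(7.25) + h(8.5)].
Sum ≈ -0.79778.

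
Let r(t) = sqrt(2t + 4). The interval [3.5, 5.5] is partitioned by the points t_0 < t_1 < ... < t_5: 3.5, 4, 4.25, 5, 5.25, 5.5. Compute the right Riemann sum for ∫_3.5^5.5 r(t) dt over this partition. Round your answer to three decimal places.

Subinterval widths: 0.5, 0.25, 0.75, 0.25, 0.25.
Right endpoints: 4, 4.25, 5, 5.25, 5.5.
r(4) ≈ 3.464, r(4.25) ≈ 3.536, r(5) ≈ 3.742, r(5.25) ≈ 3.808, r(5.5) ≈ 3.873.
Sum = Σ Δt_i · r(t_i).
Sum ≈ 7.342.

7.342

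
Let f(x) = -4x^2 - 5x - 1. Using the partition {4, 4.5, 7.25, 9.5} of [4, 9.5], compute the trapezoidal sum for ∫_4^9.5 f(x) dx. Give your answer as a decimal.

Subinterval widths: 0.5, 2.75, 2.25.
f(4) = -85, f(4.5) = -104.5, f(7.25) = -247.5, f(9.5) = -409.5.
On each subinterval the trapezoid contributes (Δx_i/2)·[f(x_{i-1}) + f(x_i)].
Sum = -1270.5.

-1270.5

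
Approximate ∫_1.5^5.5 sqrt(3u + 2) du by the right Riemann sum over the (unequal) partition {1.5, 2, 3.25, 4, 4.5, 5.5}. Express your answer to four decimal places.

Subinterval widths: 0.5, 1.25, 0.75, 0.5, 1.
Right endpoints: 2, 3.25, 4, 4.5, 5.5.
f(2) ≈ 2.8284, f(3.25) ≈ 3.4278, f(4) ≈ 3.7417, f(4.5) ≈ 3.9370, f(5.5) ≈ 4.3012.
Sum = Σ Δu_i · f(u_i).
Sum ≈ 14.7749.

14.7749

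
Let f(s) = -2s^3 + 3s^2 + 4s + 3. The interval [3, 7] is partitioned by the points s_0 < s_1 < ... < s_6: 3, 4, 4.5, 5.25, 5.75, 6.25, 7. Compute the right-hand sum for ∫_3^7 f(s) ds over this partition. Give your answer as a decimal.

Subinterval widths: 1, 0.5, 0.75, 0.5, 0.5, 0.75.
Right endpoints: 4, 4.5, 5.25, 5.75, 6.25, 7.
f(4) = -61, f(4.5) = -100.5, f(5.25) = -182.71875, f(5.75) = -255.03125, f(6.25) = -343.09375, f(7) = -508.
Sum = Σ Δs_i · f(s_i).
Sum = -928.3515625.

-928.3515625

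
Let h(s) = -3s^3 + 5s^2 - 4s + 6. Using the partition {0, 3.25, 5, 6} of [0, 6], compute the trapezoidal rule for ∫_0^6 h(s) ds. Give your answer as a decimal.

Subinterval widths: 3.25, 1.75, 1.
h(0) = 6, h(3.25) = -57.171875, h(5) = -264, h(6) = -486.
On each subinterval the trapezoid contributes (Δs_i/2)·[h(s_{i-1}) + h(s_i)].
Sum = -739.1796875.

-739.1796875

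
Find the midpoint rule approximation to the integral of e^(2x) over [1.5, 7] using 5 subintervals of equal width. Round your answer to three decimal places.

Δx = (7 − 1.5)/5 = 1.1.
Midpoints: 2.05, 3.15, 4.25, 5.35, 6.45.
f(2.05) ≈ 60.340, f(3.15) ≈ 544.572, f(4.25) ≈ 4914.769, f(5.35) ≈ 44355.855, f(6.45) ≈ 400312.191.
Sum = Δx · [f(2.05) + f(3.15) + f(4.25) + f(5.35) + f(6.45)].
Sum ≈ 495206.500.

495206.500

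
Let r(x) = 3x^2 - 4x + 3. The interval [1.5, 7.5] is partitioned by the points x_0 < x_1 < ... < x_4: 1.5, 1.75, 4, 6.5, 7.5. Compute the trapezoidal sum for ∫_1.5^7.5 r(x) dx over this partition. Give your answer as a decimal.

Subinterval widths: 0.25, 2.25, 2.5, 1.
r(1.5) = 3.75, r(1.75) = 5.1875, r(4) = 35, r(6.5) = 103.75, r(7.5) = 141.75.
On each subinterval the trapezoid contributes (Δx_i/2)·[r(x_{i-1}) + r(x_i)].
Sum = 342.515625.

342.515625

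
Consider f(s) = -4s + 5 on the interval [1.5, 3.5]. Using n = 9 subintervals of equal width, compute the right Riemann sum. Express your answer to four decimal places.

Δs = (3.5 − 1.5)/9 = 2/9.
Right endpoints: 31/18, 35/18, 13/6, 43/18, 47/18, 17/6, 55/18, 59/18, 3.5.
f(31/18) = -17/9, f(35/18) = -25/9, f(13/6) = -11/3, f(43/18) = -41/9, f(47/18) = -49/9, f(17/6) = -19/3, f(55/18) = -65/9, f(59/18) = -73/9, f(3.5) = -9.
Sum = Δs · [f(31/18) + f(35/18) + f(13/6) + ...].
Sum ≈ -10.8889.

-10.8889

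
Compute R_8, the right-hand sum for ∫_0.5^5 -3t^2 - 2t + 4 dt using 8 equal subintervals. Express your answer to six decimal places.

-155.750977

Δt = (5 − 0.5)/8 = 0.5625.
Right endpoints: 1.0625, 1.625, 2.1875, 2.75, 3.3125, 3.875, 4.4375, 5.
f(1.0625) = -1.51171875, f(1.625) = -7.171875, f(2.1875) = -14.73046875, f(2.75) = -24.1875, f(3.3125) = -35.54296875, f(3.875) = -48.796875, f(4.4375) = -63.94921875, f(5) = -81.
Sum = Δt · [f(1.0625) + f(1.625) + f(2.1875) + ...].
Sum ≈ -155.750977.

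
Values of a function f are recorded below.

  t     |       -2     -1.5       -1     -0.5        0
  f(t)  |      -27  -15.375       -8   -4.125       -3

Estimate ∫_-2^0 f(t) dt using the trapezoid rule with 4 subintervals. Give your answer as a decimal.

-21.25

Δt = 0.5.
T_4 = (0.5/2)·[(-27) + 2·(-15.375) + 2·(-8) + 2·(-4.125) + (-3)] = -21.25.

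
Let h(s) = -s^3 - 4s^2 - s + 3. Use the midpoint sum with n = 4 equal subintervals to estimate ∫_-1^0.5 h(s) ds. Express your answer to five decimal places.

3.66650

Δs = (0.5 − (-1))/4 = 0.375.
Midpoints: -0.8125, -0.4375, -0.0625, 0.3125.
h(-0.8125) = 6997/4096, h(-0.4375) = 11287/4096, h(-0.0625) = 12481/4096, h(0.3125) = 9283/4096.
Sum = Δs · [h(-0.8125) + h(-0.4375) + h(-0.0625) + h(0.3125)].
Sum ≈ 3.66650.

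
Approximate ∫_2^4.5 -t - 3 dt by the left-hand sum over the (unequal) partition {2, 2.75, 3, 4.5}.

-14.1875

Subinterval widths: 0.75, 0.25, 1.5.
Left endpoints: 2, 2.75, 3.
f(2) = -5, f(2.75) = -5.75, f(3) = -6.
Sum = Σ Δt_i · f(t_i).
Sum = -14.1875.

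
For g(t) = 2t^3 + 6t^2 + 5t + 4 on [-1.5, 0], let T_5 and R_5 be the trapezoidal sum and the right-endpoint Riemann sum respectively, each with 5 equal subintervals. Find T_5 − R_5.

-0.1125

T_5 = 4.6275.
R_5 = 4.74.
T_5 − R_5 = -0.1125.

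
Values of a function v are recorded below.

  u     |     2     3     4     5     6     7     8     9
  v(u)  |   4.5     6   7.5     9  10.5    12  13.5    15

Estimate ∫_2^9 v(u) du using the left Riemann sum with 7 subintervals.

63

Δu = 1.
Sum = 1·[4.5 + 6 + 7.5 + 9 + 10.5 + 12 + 13.5] = 63.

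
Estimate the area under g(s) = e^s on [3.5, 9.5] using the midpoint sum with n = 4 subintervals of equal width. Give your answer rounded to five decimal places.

12154.63354

Δs = (9.5 − 3.5)/4 = 1.5.
Midpoints: 4.25, 5.75, 7.25, 8.75.
g(4.25) ≈ 70.10541, g(5.75) ≈ 314.19066, g(7.25) ≈ 1408.10485, g(8.75) ≈ 6310.68811.
Sum = Δs · [g(4.25) + g(5.75) + g(7.25) + g(8.75)].
Sum ≈ 12154.63354.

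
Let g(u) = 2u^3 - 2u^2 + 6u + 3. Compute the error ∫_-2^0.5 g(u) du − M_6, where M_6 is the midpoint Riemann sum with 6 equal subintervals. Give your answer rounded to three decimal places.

-0.235

Exact integral: ∫_-2^0.5 g(u) du ≈ -17.13542.
M_6 ≈ -16.90032.
Error ≈ -17.13542 − (-16.90032) ≈ -0.235.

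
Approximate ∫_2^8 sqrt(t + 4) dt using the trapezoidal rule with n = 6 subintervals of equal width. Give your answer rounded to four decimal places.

Δt = (8 − 2)/6 = 1.
f(2) ≈ 2.4495, f(3) ≈ 2.6458, f(4) ≈ 2.8284, f(5) ≈ 3.0000, f(6) ≈ 3.1623, f(7) ≈ 3.3166, f(8) ≈ 3.4641.
T_6 = (Δt/2)·[f(t_0) + 2f(t_1) + ... + 2f(t_{5}) + f(t_6)].
Sum ≈ 17.9099.

17.9099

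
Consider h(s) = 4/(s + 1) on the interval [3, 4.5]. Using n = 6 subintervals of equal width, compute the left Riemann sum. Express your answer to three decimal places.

Δs = (4.5 − 3)/6 = 0.25.
Left endpoints: 3, 3.25, 3.5, 3.75, 4, 4.25.
h(3) = 1, h(3.25) = 16/17, h(3.5) = 8/9, h(3.75) = 16/19, h(4) = 0.8, h(4.25) = 16/21.
Sum = Δs · [h(3) + h(3.25) + h(3.5) + ...].
Sum ≈ 1.309.

1.309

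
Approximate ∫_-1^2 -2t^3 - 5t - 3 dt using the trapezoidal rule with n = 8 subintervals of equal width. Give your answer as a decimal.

Δt = (2 − (-1))/8 = 0.375.
f(-1) = 4, f(-0.625) = 0.61328125, f(-0.25) = -1.71875, f(0.125) = -3.62890625, f(0.5) = -5.75, f(0.875) = -8.71484375, f(1.25) = -13.15625, f(1.625) = -19.70703125, f(2) = -29.
T_8 = (Δt/2)·[f(t_0) + 2f(t_1) + ... + 2f(t_{7}) + f(t_8)].
Sum = -24.2109375.

-24.2109375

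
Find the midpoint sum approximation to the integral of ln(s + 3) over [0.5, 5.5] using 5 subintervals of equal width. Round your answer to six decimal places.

8.812843

Δs = (5.5 − 0.5)/5 = 1.
Midpoints: 1, 2, 3, 4, 5.
f(1) ≈ 1.386294, f(2) ≈ 1.609438, f(3) ≈ 1.791759, f(4) ≈ 1.945910, f(5) ≈ 2.079442.
Sum = Δs · [f(1) + f(2) + f(3) + f(4) + f(5)].
Sum ≈ 8.812843.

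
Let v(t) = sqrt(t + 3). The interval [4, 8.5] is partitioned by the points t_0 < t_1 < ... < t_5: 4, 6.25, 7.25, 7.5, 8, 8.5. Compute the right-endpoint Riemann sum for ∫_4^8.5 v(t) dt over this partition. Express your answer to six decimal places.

14.208657

Subinterval widths: 2.25, 1, 0.25, 0.5, 0.5.
Right endpoints: 6.25, 7.25, 7.5, 8, 8.5.
v(6.25) ≈ 3.041381, v(7.25) ≈ 3.201562, v(7.5) ≈ 3.240370, v(8) ≈ 3.316625, v(8.5) ≈ 3.391165.
Sum = Σ Δt_i · v(t_i).
Sum ≈ 14.208657.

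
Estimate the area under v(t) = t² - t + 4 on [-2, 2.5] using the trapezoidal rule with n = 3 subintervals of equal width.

26.4375

Δt = (2.5 − (-2))/3 = 1.5.
v(-2) = 10, v(-0.5) = 4.75, v(1) = 4, v(2.5) = 7.75.
T_3 = (Δt/2)·[v(t_0) + 2v(t_1) + 2v(t_2) + v(t_3)].
Sum = 26.4375.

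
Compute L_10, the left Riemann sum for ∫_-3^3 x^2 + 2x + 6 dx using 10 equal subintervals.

50.76

Δx = (3 − (-3))/10 = 0.6.
Left endpoints: -3, -2.4, -1.8, -1.2, -0.6, 0, 0.6, 1.2, 1.8, 2.4.
f(-3) = 9, f(-2.4) = 6.96, f(-1.8) = 5.64, f(-1.2) = 5.04, f(-0.6) = 5.16, f(0) = 6, f(0.6) = 7.56, f(1.2) = 9.84, f(1.8) = 12.84, f(2.4) = 16.56.
Sum = Δx · [f(-3) + f(-2.4) + f(-1.8) + ...].
Sum = 50.76.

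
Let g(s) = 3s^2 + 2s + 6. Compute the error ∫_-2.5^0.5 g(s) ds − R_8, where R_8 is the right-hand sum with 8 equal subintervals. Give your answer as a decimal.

2.0390625

Exact integral: ∫_-2.5^0.5 g(s) ds = 27.75.
R_8 = 25.7109375.
Error = 27.75 − 25.7109375 = 2.0390625.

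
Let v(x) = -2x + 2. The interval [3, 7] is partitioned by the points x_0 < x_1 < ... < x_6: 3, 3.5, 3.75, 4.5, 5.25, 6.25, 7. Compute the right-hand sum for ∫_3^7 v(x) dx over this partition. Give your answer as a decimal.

-35

Subinterval widths: 0.5, 0.25, 0.75, 0.75, 1, 0.75.
Right endpoints: 3.5, 3.75, 4.5, 5.25, 6.25, 7.
v(3.5) = -5, v(3.75) = -5.5, v(4.5) = -7, v(5.25) = -8.5, v(6.25) = -10.5, v(7) = -12.
Sum = Σ Δx_i · v(x_i).
Sum = -35.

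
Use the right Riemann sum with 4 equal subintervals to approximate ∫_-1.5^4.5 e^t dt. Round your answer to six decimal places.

Δt = (4.5 − (-1.5))/4 = 1.5.
Right endpoints: 0, 1.5, 3, 4.5.
f(0) ≈ 1.000000, f(1.5) ≈ 4.481689, f(3) ≈ 20.085537, f(4.5) ≈ 90.017131.
Sum = Δt · [f(0) + f(1.5) + f(3) + f(4.5)].
Sum ≈ 173.376536.

173.376536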